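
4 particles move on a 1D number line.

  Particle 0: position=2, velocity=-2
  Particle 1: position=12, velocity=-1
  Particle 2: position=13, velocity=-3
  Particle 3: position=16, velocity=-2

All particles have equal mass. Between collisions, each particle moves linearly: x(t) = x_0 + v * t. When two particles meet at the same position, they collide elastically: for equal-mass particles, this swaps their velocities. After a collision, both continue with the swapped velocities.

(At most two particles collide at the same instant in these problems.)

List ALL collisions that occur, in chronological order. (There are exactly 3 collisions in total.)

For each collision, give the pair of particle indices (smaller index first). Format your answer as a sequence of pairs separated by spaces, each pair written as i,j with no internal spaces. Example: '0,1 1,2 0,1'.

Collision at t=1/2: particles 1 and 2 swap velocities; positions: p0=1 p1=23/2 p2=23/2 p3=15; velocities now: v0=-2 v1=-3 v2=-1 v3=-2
Collision at t=4: particles 2 and 3 swap velocities; positions: p0=-6 p1=1 p2=8 p3=8; velocities now: v0=-2 v1=-3 v2=-2 v3=-1
Collision at t=11: particles 0 and 1 swap velocities; positions: p0=-20 p1=-20 p2=-6 p3=1; velocities now: v0=-3 v1=-2 v2=-2 v3=-1

Answer: 1,2 2,3 0,1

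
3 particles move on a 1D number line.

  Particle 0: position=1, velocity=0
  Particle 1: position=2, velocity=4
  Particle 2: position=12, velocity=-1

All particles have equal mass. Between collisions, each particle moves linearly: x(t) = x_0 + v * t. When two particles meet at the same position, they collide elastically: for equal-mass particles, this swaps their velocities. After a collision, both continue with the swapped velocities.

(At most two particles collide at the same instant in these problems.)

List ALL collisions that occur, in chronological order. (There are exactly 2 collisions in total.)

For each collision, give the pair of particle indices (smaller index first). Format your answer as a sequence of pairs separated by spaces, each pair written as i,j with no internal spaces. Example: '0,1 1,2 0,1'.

Collision at t=2: particles 1 and 2 swap velocities; positions: p0=1 p1=10 p2=10; velocities now: v0=0 v1=-1 v2=4
Collision at t=11: particles 0 and 1 swap velocities; positions: p0=1 p1=1 p2=46; velocities now: v0=-1 v1=0 v2=4

Answer: 1,2 0,1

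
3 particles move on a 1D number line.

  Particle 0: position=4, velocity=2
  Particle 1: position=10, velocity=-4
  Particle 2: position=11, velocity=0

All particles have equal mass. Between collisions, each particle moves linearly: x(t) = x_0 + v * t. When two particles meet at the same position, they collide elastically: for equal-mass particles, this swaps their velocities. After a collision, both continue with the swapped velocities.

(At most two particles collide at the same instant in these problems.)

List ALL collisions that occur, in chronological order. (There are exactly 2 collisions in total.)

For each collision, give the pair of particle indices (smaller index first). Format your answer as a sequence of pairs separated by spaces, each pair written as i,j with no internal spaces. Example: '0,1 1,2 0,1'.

Answer: 0,1 1,2

Derivation:
Collision at t=1: particles 0 and 1 swap velocities; positions: p0=6 p1=6 p2=11; velocities now: v0=-4 v1=2 v2=0
Collision at t=7/2: particles 1 and 2 swap velocities; positions: p0=-4 p1=11 p2=11; velocities now: v0=-4 v1=0 v2=2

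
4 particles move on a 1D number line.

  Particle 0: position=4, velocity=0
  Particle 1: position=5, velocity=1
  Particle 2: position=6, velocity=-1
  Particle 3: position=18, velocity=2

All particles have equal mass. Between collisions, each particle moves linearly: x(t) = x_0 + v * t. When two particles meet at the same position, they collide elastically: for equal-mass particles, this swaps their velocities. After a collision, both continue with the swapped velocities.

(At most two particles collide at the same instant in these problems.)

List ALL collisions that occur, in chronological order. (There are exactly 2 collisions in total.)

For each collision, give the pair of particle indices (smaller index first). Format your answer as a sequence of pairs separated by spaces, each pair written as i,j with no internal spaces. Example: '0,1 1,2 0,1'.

Collision at t=1/2: particles 1 and 2 swap velocities; positions: p0=4 p1=11/2 p2=11/2 p3=19; velocities now: v0=0 v1=-1 v2=1 v3=2
Collision at t=2: particles 0 and 1 swap velocities; positions: p0=4 p1=4 p2=7 p3=22; velocities now: v0=-1 v1=0 v2=1 v3=2

Answer: 1,2 0,1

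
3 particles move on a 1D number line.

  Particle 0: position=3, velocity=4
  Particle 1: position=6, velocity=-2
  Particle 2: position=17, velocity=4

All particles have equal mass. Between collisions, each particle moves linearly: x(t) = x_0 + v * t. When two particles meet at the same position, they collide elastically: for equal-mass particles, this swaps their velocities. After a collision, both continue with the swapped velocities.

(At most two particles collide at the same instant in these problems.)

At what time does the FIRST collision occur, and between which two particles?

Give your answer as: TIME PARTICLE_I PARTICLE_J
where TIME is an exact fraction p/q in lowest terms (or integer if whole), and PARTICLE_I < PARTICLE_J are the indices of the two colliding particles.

Pair (0,1): pos 3,6 vel 4,-2 -> gap=3, closing at 6/unit, collide at t=1/2
Pair (1,2): pos 6,17 vel -2,4 -> not approaching (rel speed -6 <= 0)
Earliest collision: t=1/2 between 0 and 1

Answer: 1/2 0 1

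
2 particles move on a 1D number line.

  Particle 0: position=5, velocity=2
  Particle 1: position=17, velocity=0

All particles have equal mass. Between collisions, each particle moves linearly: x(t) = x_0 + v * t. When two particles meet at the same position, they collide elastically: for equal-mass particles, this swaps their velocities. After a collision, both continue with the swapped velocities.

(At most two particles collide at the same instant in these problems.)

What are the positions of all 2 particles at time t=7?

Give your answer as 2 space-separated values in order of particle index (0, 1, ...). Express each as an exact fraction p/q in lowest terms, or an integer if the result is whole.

Collision at t=6: particles 0 and 1 swap velocities; positions: p0=17 p1=17; velocities now: v0=0 v1=2
Advance to t=7 (no further collisions before then); velocities: v0=0 v1=2; positions = 17 19

Answer: 17 19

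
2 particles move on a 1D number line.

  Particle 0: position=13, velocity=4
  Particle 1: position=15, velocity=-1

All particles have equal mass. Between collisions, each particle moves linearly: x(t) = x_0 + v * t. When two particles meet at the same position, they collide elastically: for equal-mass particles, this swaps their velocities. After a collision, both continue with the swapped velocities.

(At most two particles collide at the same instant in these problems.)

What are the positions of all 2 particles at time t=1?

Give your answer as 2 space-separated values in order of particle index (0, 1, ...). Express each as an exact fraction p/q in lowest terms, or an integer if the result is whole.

Answer: 14 17

Derivation:
Collision at t=2/5: particles 0 and 1 swap velocities; positions: p0=73/5 p1=73/5; velocities now: v0=-1 v1=4
Advance to t=1 (no further collisions before then); velocities: v0=-1 v1=4; positions = 14 17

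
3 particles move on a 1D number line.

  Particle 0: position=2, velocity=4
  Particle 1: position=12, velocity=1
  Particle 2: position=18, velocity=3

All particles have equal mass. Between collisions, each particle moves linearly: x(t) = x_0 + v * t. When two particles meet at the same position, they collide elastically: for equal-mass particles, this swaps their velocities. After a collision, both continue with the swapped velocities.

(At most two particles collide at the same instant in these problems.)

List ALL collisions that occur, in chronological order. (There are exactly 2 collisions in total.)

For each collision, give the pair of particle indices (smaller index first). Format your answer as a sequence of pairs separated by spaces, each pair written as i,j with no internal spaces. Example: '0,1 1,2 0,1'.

Collision at t=10/3: particles 0 and 1 swap velocities; positions: p0=46/3 p1=46/3 p2=28; velocities now: v0=1 v1=4 v2=3
Collision at t=16: particles 1 and 2 swap velocities; positions: p0=28 p1=66 p2=66; velocities now: v0=1 v1=3 v2=4

Answer: 0,1 1,2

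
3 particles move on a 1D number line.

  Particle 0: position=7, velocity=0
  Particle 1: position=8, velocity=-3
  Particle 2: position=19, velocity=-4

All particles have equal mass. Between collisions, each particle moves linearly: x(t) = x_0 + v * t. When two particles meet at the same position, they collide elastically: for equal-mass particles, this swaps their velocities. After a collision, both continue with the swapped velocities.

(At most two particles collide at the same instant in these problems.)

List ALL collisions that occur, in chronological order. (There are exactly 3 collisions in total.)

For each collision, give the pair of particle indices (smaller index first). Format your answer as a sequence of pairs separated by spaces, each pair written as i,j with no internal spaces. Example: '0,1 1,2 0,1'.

Answer: 0,1 1,2 0,1

Derivation:
Collision at t=1/3: particles 0 and 1 swap velocities; positions: p0=7 p1=7 p2=53/3; velocities now: v0=-3 v1=0 v2=-4
Collision at t=3: particles 1 and 2 swap velocities; positions: p0=-1 p1=7 p2=7; velocities now: v0=-3 v1=-4 v2=0
Collision at t=11: particles 0 and 1 swap velocities; positions: p0=-25 p1=-25 p2=7; velocities now: v0=-4 v1=-3 v2=0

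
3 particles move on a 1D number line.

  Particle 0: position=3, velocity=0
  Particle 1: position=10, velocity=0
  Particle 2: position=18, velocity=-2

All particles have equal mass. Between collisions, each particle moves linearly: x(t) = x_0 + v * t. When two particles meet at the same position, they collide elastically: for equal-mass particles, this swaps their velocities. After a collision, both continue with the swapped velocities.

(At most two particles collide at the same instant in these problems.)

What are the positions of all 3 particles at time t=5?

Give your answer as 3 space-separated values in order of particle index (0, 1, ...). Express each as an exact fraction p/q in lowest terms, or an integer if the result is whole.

Collision at t=4: particles 1 and 2 swap velocities; positions: p0=3 p1=10 p2=10; velocities now: v0=0 v1=-2 v2=0
Advance to t=5 (no further collisions before then); velocities: v0=0 v1=-2 v2=0; positions = 3 8 10

Answer: 3 8 10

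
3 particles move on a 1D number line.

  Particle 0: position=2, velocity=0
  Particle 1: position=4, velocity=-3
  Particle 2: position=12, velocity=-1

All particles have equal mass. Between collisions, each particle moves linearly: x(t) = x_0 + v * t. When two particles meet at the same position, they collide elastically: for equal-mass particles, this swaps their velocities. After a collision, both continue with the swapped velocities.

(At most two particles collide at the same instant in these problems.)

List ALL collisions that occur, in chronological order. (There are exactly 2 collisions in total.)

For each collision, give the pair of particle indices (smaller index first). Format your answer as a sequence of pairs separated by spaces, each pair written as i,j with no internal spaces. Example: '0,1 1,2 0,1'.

Answer: 0,1 1,2

Derivation:
Collision at t=2/3: particles 0 and 1 swap velocities; positions: p0=2 p1=2 p2=34/3; velocities now: v0=-3 v1=0 v2=-1
Collision at t=10: particles 1 and 2 swap velocities; positions: p0=-26 p1=2 p2=2; velocities now: v0=-3 v1=-1 v2=0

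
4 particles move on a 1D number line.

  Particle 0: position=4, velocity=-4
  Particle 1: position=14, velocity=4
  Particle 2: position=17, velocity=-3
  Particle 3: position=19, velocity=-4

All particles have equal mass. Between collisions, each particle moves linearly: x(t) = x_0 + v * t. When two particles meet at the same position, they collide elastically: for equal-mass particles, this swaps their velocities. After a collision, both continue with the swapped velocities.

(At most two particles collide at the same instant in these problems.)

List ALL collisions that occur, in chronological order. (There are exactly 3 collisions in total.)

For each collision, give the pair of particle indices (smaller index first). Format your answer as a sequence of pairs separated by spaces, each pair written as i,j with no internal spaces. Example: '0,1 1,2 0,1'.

Answer: 1,2 2,3 1,2

Derivation:
Collision at t=3/7: particles 1 and 2 swap velocities; positions: p0=16/7 p1=110/7 p2=110/7 p3=121/7; velocities now: v0=-4 v1=-3 v2=4 v3=-4
Collision at t=5/8: particles 2 and 3 swap velocities; positions: p0=3/2 p1=121/8 p2=33/2 p3=33/2; velocities now: v0=-4 v1=-3 v2=-4 v3=4
Collision at t=2: particles 1 and 2 swap velocities; positions: p0=-4 p1=11 p2=11 p3=22; velocities now: v0=-4 v1=-4 v2=-3 v3=4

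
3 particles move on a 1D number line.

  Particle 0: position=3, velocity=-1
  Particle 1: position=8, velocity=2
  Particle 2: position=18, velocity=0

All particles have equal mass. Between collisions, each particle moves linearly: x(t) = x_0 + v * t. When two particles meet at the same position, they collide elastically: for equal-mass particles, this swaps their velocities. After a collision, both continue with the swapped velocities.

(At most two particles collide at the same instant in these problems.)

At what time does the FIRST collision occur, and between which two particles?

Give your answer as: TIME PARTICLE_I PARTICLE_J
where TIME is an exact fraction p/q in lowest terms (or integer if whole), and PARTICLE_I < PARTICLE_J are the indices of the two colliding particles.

Answer: 5 1 2

Derivation:
Pair (0,1): pos 3,8 vel -1,2 -> not approaching (rel speed -3 <= 0)
Pair (1,2): pos 8,18 vel 2,0 -> gap=10, closing at 2/unit, collide at t=5
Earliest collision: t=5 between 1 and 2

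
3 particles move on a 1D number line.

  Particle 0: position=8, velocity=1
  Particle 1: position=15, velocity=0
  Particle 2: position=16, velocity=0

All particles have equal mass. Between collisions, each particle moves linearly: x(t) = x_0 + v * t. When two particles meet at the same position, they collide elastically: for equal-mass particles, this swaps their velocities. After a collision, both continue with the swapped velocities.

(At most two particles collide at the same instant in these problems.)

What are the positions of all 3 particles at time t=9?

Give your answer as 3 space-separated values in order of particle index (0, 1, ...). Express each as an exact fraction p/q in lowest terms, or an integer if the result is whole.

Collision at t=7: particles 0 and 1 swap velocities; positions: p0=15 p1=15 p2=16; velocities now: v0=0 v1=1 v2=0
Collision at t=8: particles 1 and 2 swap velocities; positions: p0=15 p1=16 p2=16; velocities now: v0=0 v1=0 v2=1
Advance to t=9 (no further collisions before then); velocities: v0=0 v1=0 v2=1; positions = 15 16 17

Answer: 15 16 17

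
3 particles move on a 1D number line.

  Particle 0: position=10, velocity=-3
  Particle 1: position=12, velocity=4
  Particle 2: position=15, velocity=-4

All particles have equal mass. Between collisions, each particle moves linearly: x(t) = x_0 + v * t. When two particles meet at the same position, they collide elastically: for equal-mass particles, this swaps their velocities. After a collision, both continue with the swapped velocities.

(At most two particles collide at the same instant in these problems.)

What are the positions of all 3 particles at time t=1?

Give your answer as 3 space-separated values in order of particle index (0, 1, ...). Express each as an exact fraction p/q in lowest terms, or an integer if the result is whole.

Collision at t=3/8: particles 1 and 2 swap velocities; positions: p0=71/8 p1=27/2 p2=27/2; velocities now: v0=-3 v1=-4 v2=4
Advance to t=1 (no further collisions before then); velocities: v0=-3 v1=-4 v2=4; positions = 7 11 16

Answer: 7 11 16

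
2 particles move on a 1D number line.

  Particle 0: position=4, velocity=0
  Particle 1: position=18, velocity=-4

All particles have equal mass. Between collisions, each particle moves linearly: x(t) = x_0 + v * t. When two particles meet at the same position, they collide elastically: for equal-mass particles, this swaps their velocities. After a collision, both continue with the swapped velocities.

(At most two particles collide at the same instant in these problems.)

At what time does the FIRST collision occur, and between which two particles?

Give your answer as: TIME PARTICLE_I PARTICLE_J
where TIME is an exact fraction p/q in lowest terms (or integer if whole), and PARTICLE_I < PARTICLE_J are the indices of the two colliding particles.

Answer: 7/2 0 1

Derivation:
Pair (0,1): pos 4,18 vel 0,-4 -> gap=14, closing at 4/unit, collide at t=7/2
Earliest collision: t=7/2 between 0 and 1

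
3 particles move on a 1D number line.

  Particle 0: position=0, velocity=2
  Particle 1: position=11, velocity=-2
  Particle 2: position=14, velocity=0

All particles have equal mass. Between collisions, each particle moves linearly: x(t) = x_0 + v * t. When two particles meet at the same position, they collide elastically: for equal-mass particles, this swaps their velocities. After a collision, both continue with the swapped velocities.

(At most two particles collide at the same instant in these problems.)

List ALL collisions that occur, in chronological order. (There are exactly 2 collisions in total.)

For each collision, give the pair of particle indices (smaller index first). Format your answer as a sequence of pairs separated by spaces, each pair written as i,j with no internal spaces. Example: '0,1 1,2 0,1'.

Collision at t=11/4: particles 0 and 1 swap velocities; positions: p0=11/2 p1=11/2 p2=14; velocities now: v0=-2 v1=2 v2=0
Collision at t=7: particles 1 and 2 swap velocities; positions: p0=-3 p1=14 p2=14; velocities now: v0=-2 v1=0 v2=2

Answer: 0,1 1,2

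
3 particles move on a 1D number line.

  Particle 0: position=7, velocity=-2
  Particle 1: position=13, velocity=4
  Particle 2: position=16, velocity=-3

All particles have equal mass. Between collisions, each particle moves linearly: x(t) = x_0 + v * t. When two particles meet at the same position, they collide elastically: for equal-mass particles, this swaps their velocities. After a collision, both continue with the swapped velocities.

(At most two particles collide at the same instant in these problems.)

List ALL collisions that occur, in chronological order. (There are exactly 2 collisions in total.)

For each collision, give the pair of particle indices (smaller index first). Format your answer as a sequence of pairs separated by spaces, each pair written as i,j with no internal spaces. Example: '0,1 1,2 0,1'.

Collision at t=3/7: particles 1 and 2 swap velocities; positions: p0=43/7 p1=103/7 p2=103/7; velocities now: v0=-2 v1=-3 v2=4
Collision at t=9: particles 0 and 1 swap velocities; positions: p0=-11 p1=-11 p2=49; velocities now: v0=-3 v1=-2 v2=4

Answer: 1,2 0,1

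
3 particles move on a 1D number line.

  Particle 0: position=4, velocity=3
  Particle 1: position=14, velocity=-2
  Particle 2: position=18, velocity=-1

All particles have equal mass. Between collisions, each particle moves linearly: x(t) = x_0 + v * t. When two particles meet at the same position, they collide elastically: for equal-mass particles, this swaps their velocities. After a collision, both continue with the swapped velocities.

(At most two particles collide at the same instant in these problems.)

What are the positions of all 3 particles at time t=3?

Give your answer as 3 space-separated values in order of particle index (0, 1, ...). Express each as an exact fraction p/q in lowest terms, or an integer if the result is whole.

Answer: 8 13 15

Derivation:
Collision at t=2: particles 0 and 1 swap velocities; positions: p0=10 p1=10 p2=16; velocities now: v0=-2 v1=3 v2=-1
Advance to t=3 (no further collisions before then); velocities: v0=-2 v1=3 v2=-1; positions = 8 13 15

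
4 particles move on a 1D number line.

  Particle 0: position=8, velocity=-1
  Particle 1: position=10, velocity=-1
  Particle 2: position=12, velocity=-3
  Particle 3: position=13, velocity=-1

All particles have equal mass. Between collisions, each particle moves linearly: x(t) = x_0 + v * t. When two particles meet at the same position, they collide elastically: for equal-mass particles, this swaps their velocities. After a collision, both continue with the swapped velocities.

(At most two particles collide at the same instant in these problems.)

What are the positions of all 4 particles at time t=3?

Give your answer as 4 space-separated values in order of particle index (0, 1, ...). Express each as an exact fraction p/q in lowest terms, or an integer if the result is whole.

Answer: 3 5 7 10

Derivation:
Collision at t=1: particles 1 and 2 swap velocities; positions: p0=7 p1=9 p2=9 p3=12; velocities now: v0=-1 v1=-3 v2=-1 v3=-1
Collision at t=2: particles 0 and 1 swap velocities; positions: p0=6 p1=6 p2=8 p3=11; velocities now: v0=-3 v1=-1 v2=-1 v3=-1
Advance to t=3 (no further collisions before then); velocities: v0=-3 v1=-1 v2=-1 v3=-1; positions = 3 5 7 10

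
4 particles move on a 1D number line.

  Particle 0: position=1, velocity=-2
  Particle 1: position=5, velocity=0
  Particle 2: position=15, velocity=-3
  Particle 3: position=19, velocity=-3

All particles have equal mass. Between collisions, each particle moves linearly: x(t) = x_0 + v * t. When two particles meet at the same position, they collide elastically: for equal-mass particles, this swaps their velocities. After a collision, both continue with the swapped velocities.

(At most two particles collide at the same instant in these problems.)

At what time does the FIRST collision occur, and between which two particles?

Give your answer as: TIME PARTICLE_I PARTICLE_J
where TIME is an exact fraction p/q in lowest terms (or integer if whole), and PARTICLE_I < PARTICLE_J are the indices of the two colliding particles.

Pair (0,1): pos 1,5 vel -2,0 -> not approaching (rel speed -2 <= 0)
Pair (1,2): pos 5,15 vel 0,-3 -> gap=10, closing at 3/unit, collide at t=10/3
Pair (2,3): pos 15,19 vel -3,-3 -> not approaching (rel speed 0 <= 0)
Earliest collision: t=10/3 between 1 and 2

Answer: 10/3 1 2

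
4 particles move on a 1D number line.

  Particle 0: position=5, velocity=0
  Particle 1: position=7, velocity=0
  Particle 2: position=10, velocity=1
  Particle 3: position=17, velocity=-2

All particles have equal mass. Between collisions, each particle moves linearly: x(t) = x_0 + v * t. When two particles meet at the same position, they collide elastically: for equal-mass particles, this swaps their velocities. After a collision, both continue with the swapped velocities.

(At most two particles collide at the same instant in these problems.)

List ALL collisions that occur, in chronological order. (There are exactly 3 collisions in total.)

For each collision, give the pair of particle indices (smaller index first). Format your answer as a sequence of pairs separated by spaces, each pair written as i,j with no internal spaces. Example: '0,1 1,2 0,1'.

Collision at t=7/3: particles 2 and 3 swap velocities; positions: p0=5 p1=7 p2=37/3 p3=37/3; velocities now: v0=0 v1=0 v2=-2 v3=1
Collision at t=5: particles 1 and 2 swap velocities; positions: p0=5 p1=7 p2=7 p3=15; velocities now: v0=0 v1=-2 v2=0 v3=1
Collision at t=6: particles 0 and 1 swap velocities; positions: p0=5 p1=5 p2=7 p3=16; velocities now: v0=-2 v1=0 v2=0 v3=1

Answer: 2,3 1,2 0,1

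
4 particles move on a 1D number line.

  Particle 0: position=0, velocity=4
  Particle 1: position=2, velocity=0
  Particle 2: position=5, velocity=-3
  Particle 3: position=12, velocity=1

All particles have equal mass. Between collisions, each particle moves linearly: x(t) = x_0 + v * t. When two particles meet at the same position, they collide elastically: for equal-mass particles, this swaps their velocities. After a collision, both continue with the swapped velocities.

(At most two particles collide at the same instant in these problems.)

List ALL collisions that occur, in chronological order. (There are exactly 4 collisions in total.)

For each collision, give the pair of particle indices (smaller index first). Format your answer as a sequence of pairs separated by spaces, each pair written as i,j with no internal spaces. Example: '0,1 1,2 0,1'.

Answer: 0,1 1,2 0,1 2,3

Derivation:
Collision at t=1/2: particles 0 and 1 swap velocities; positions: p0=2 p1=2 p2=7/2 p3=25/2; velocities now: v0=0 v1=4 v2=-3 v3=1
Collision at t=5/7: particles 1 and 2 swap velocities; positions: p0=2 p1=20/7 p2=20/7 p3=89/7; velocities now: v0=0 v1=-3 v2=4 v3=1
Collision at t=1: particles 0 and 1 swap velocities; positions: p0=2 p1=2 p2=4 p3=13; velocities now: v0=-3 v1=0 v2=4 v3=1
Collision at t=4: particles 2 and 3 swap velocities; positions: p0=-7 p1=2 p2=16 p3=16; velocities now: v0=-3 v1=0 v2=1 v3=4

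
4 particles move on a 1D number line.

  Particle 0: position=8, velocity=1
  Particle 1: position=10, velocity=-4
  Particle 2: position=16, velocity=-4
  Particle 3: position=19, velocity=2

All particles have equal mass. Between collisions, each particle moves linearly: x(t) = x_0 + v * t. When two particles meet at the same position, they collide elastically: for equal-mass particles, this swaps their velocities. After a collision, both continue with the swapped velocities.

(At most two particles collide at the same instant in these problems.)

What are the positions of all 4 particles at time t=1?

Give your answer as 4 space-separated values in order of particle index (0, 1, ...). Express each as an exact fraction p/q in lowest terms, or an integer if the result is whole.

Answer: 6 9 12 21

Derivation:
Collision at t=2/5: particles 0 and 1 swap velocities; positions: p0=42/5 p1=42/5 p2=72/5 p3=99/5; velocities now: v0=-4 v1=1 v2=-4 v3=2
Advance to t=1 (no further collisions before then); velocities: v0=-4 v1=1 v2=-4 v3=2; positions = 6 9 12 21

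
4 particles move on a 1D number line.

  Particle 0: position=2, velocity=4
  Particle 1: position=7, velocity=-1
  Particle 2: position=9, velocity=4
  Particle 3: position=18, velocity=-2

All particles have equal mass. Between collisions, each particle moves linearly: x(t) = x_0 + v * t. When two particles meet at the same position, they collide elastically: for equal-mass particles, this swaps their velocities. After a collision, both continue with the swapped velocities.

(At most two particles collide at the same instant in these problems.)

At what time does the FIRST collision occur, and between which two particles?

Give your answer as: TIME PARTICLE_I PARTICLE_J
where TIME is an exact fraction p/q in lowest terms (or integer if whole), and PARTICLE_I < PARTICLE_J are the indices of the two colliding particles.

Answer: 1 0 1

Derivation:
Pair (0,1): pos 2,7 vel 4,-1 -> gap=5, closing at 5/unit, collide at t=1
Pair (1,2): pos 7,9 vel -1,4 -> not approaching (rel speed -5 <= 0)
Pair (2,3): pos 9,18 vel 4,-2 -> gap=9, closing at 6/unit, collide at t=3/2
Earliest collision: t=1 between 0 and 1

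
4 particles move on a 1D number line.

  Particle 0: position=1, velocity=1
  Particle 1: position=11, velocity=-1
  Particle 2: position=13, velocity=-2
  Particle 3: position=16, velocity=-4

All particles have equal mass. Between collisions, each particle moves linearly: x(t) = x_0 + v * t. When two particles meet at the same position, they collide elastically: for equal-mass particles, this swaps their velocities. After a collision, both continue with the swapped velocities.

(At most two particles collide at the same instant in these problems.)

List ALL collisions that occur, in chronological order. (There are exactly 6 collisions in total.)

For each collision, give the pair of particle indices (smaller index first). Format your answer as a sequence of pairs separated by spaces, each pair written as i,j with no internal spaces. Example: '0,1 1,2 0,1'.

Collision at t=3/2: particles 2 and 3 swap velocities; positions: p0=5/2 p1=19/2 p2=10 p3=10; velocities now: v0=1 v1=-1 v2=-4 v3=-2
Collision at t=5/3: particles 1 and 2 swap velocities; positions: p0=8/3 p1=28/3 p2=28/3 p3=29/3; velocities now: v0=1 v1=-4 v2=-1 v3=-2
Collision at t=2: particles 2 and 3 swap velocities; positions: p0=3 p1=8 p2=9 p3=9; velocities now: v0=1 v1=-4 v2=-2 v3=-1
Collision at t=3: particles 0 and 1 swap velocities; positions: p0=4 p1=4 p2=7 p3=8; velocities now: v0=-4 v1=1 v2=-2 v3=-1
Collision at t=4: particles 1 and 2 swap velocities; positions: p0=0 p1=5 p2=5 p3=7; velocities now: v0=-4 v1=-2 v2=1 v3=-1
Collision at t=5: particles 2 and 3 swap velocities; positions: p0=-4 p1=3 p2=6 p3=6; velocities now: v0=-4 v1=-2 v2=-1 v3=1

Answer: 2,3 1,2 2,3 0,1 1,2 2,3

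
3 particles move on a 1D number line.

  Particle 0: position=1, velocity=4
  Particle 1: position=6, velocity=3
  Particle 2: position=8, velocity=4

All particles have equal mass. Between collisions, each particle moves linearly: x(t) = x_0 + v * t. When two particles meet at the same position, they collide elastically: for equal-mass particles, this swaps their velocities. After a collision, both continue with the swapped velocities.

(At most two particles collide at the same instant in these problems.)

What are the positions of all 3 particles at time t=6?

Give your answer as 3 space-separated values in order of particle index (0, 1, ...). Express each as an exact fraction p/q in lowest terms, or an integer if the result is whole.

Answer: 24 25 32

Derivation:
Collision at t=5: particles 0 and 1 swap velocities; positions: p0=21 p1=21 p2=28; velocities now: v0=3 v1=4 v2=4
Advance to t=6 (no further collisions before then); velocities: v0=3 v1=4 v2=4; positions = 24 25 32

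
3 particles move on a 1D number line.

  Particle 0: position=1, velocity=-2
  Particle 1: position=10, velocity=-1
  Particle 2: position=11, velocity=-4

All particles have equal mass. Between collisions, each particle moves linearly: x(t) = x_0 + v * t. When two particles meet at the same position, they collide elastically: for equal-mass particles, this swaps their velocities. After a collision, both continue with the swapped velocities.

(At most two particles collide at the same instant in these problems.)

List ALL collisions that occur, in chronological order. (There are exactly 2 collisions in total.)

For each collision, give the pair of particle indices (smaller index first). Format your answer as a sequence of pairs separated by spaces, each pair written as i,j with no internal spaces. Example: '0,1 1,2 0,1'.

Collision at t=1/3: particles 1 and 2 swap velocities; positions: p0=1/3 p1=29/3 p2=29/3; velocities now: v0=-2 v1=-4 v2=-1
Collision at t=5: particles 0 and 1 swap velocities; positions: p0=-9 p1=-9 p2=5; velocities now: v0=-4 v1=-2 v2=-1

Answer: 1,2 0,1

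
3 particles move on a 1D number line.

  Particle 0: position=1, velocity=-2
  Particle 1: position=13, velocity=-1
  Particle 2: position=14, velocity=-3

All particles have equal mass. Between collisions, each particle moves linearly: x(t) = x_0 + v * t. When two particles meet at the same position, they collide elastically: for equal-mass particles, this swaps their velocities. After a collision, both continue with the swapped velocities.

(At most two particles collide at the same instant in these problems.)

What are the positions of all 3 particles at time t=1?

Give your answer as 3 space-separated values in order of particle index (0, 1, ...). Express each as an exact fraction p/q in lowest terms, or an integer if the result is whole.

Collision at t=1/2: particles 1 and 2 swap velocities; positions: p0=0 p1=25/2 p2=25/2; velocities now: v0=-2 v1=-3 v2=-1
Advance to t=1 (no further collisions before then); velocities: v0=-2 v1=-3 v2=-1; positions = -1 11 12

Answer: -1 11 12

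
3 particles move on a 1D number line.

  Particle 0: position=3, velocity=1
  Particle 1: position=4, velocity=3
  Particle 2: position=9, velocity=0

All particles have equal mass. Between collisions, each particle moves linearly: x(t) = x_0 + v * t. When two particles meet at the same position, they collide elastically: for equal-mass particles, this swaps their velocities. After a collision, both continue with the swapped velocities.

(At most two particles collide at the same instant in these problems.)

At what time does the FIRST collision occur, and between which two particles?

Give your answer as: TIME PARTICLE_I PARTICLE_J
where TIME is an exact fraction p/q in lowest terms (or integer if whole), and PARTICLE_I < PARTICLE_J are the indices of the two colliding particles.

Answer: 5/3 1 2

Derivation:
Pair (0,1): pos 3,4 vel 1,3 -> not approaching (rel speed -2 <= 0)
Pair (1,2): pos 4,9 vel 3,0 -> gap=5, closing at 3/unit, collide at t=5/3
Earliest collision: t=5/3 between 1 and 2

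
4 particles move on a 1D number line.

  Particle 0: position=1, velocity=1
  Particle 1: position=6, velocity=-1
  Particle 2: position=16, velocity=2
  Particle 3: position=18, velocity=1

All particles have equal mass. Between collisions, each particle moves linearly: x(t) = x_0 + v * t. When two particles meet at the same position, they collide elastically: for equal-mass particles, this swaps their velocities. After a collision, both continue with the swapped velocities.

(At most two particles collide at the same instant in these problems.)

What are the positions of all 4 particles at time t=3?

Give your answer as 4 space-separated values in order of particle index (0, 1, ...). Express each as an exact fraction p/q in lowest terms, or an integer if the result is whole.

Collision at t=2: particles 2 and 3 swap velocities; positions: p0=3 p1=4 p2=20 p3=20; velocities now: v0=1 v1=-1 v2=1 v3=2
Collision at t=5/2: particles 0 and 1 swap velocities; positions: p0=7/2 p1=7/2 p2=41/2 p3=21; velocities now: v0=-1 v1=1 v2=1 v3=2
Advance to t=3 (no further collisions before then); velocities: v0=-1 v1=1 v2=1 v3=2; positions = 3 4 21 22

Answer: 3 4 21 22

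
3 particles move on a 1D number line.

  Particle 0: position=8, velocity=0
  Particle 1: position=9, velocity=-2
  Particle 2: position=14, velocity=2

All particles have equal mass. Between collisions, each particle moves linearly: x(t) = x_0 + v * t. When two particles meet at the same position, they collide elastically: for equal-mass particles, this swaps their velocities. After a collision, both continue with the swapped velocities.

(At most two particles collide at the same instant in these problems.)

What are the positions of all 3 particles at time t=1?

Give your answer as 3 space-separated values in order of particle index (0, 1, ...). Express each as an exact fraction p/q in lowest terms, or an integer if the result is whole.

Collision at t=1/2: particles 0 and 1 swap velocities; positions: p0=8 p1=8 p2=15; velocities now: v0=-2 v1=0 v2=2
Advance to t=1 (no further collisions before then); velocities: v0=-2 v1=0 v2=2; positions = 7 8 16

Answer: 7 8 16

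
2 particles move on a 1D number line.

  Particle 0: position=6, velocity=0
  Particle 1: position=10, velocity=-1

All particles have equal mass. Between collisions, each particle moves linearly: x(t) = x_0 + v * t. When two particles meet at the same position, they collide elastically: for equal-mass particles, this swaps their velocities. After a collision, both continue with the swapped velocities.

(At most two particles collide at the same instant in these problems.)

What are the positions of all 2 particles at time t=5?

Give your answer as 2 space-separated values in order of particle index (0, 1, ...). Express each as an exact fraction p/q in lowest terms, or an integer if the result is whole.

Answer: 5 6

Derivation:
Collision at t=4: particles 0 and 1 swap velocities; positions: p0=6 p1=6; velocities now: v0=-1 v1=0
Advance to t=5 (no further collisions before then); velocities: v0=-1 v1=0; positions = 5 6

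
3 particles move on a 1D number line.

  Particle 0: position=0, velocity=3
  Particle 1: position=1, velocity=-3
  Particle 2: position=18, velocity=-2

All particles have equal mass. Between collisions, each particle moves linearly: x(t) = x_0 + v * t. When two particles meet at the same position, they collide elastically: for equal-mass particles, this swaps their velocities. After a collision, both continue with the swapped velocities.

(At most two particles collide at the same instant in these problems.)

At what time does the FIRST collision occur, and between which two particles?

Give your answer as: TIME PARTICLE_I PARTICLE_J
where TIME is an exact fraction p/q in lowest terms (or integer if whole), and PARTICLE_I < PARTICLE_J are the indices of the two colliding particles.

Pair (0,1): pos 0,1 vel 3,-3 -> gap=1, closing at 6/unit, collide at t=1/6
Pair (1,2): pos 1,18 vel -3,-2 -> not approaching (rel speed -1 <= 0)
Earliest collision: t=1/6 between 0 and 1

Answer: 1/6 0 1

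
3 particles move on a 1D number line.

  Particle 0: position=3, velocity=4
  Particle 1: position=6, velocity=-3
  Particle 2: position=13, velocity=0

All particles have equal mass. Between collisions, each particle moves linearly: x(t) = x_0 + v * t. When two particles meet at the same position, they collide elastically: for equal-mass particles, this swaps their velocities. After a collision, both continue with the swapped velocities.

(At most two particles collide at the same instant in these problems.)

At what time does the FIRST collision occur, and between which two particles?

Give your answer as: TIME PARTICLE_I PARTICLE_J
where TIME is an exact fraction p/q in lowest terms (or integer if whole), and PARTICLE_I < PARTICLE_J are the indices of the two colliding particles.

Answer: 3/7 0 1

Derivation:
Pair (0,1): pos 3,6 vel 4,-3 -> gap=3, closing at 7/unit, collide at t=3/7
Pair (1,2): pos 6,13 vel -3,0 -> not approaching (rel speed -3 <= 0)
Earliest collision: t=3/7 between 0 and 1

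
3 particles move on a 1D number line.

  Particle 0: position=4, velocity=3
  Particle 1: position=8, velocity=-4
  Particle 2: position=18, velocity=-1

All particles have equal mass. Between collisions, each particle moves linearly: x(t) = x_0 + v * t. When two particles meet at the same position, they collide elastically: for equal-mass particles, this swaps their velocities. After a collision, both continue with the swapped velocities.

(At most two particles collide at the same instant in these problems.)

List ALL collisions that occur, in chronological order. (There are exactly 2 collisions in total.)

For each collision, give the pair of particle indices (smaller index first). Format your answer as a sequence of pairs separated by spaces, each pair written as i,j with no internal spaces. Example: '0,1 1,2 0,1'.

Collision at t=4/7: particles 0 and 1 swap velocities; positions: p0=40/7 p1=40/7 p2=122/7; velocities now: v0=-4 v1=3 v2=-1
Collision at t=7/2: particles 1 and 2 swap velocities; positions: p0=-6 p1=29/2 p2=29/2; velocities now: v0=-4 v1=-1 v2=3

Answer: 0,1 1,2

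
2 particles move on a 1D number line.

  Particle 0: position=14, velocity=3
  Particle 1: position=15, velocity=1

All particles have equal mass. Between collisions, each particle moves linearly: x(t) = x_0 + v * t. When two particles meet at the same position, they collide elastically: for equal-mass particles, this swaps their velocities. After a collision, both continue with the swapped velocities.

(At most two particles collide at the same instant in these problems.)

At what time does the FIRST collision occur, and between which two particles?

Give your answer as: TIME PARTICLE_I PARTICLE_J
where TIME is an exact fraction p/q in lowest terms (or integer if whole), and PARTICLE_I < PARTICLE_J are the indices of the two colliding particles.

Answer: 1/2 0 1

Derivation:
Pair (0,1): pos 14,15 vel 3,1 -> gap=1, closing at 2/unit, collide at t=1/2
Earliest collision: t=1/2 between 0 and 1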